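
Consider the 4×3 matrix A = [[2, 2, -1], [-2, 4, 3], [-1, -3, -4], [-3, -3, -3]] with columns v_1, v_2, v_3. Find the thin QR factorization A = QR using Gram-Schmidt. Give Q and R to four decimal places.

v_1 = (2, -2, -1, -3); ‖v_1‖ = 4.2426, so q_1 = (0.4714, -0.4714, -0.2357, -0.7071).
q_1·v_2 = 0.4714·2 + (-0.4714)·4 + (-0.2357)·(-3) + (-0.7071)·(-3) = 1.8856.
u_2 = v_2 − 1.8856·q_1 = (1.1111, 4.8889, -2.5556, -1.6667).
‖u_2‖ = 5.8689, so q_2 = (0.1893, 0.8330, -0.4354, -0.2840).
q_1·v_3 = 0.4714·(-1) + (-0.4714)·3 + (-0.2357)·(-4) + (-0.7071)·(-3) = 1.1785; q_2·v_3 = 0.1893·(-1) + 0.8330·3 + (-0.4354)·(-4) + (-0.2840)·(-3) = 4.9034.
u_3 = v_3 − 1.1785·q_1 − 4.9034·q_2 = (-2.4839, -0.5290, -1.5871, -0.7742).
‖u_3‖ = 3.0932, so q_3 = (-0.8030, -0.1710, -0.5131, -0.2503).

Q = [[0.4714, 0.1893, -0.8030], [-0.4714, 0.8330, -0.1710], [-0.2357, -0.4354, -0.5131], [-0.7071, -0.2840, -0.2503]], R = [[4.2426, 1.8856, 1.1785], [0.0000, 5.8689, 4.9034], [0.0000, 0.0000, 3.0932]]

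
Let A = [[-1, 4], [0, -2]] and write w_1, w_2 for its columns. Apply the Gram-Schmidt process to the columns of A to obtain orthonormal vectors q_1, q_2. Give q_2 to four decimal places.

w_1 = (-1, 0); ‖w_1‖ = 1.0000, so q_1 = (-1.0000, 0.0000).
q_1·w_2 = (-1.0000)·4 + 0.0000·(-2) = -4.0000.
u_2 = w_2 + 4.0000·q_1 = (0.0000, -2.0000).
‖u_2‖ = 2.0000, so q_2 = (0.0000, -1.0000).

q_2 = (0.0000, -1.0000)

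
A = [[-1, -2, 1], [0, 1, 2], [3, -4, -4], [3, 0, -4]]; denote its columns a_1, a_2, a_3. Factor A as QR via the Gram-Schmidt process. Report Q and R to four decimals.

q_1 = a_1/‖a_1‖ = (-1, 0, 3, 3)/4.3589 = (-0.2294, 0.0000, 0.6882, 0.6882).
r_{12} = q_1·a_2 = -2.2942.
u_2 = a_2 + 2.2942·q_1 = (-2.5263, 1.0000, -2.4211, 1.5789).
‖u_2‖ = 3.9670, so q_2 = (-0.6368, 0.2521, -0.6103, 0.3980).
r_{13} = q_1·a_3 = -5.7354; r_{23} = q_2·a_3 = 0.7164.
u_3 = a_3 + 5.7354·q_1 − 0.7164·q_2 = (0.1405, 1.8194, 0.3846, -0.3378).
‖u_3‖ = 1.8953, so q_3 = (0.0741, 0.9600, 0.2029, -0.1782).

Q = [[-0.2294, -0.6368, 0.0741], [0.0000, 0.2521, 0.9600], [0.6882, -0.6103, 0.2029], [0.6882, 0.3980, -0.1782]], R = [[4.3589, -2.2942, -5.7354], [0.0000, 3.9670, 0.7164], [0.0000, 0.0000, 1.8953]]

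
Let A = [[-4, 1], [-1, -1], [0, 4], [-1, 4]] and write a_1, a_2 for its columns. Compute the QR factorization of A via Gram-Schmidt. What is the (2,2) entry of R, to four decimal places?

r_{22} = 5.5927

e_1 = a_1/‖a_1‖ = (-4, -1, 0, -1)/4.2426 = (-0.9428, -0.2357, 0.0000, -0.2357).
r_{12} = e_1·a_2 = -1.6499.
u_2 = a_2 + 1.6499·e_1 = (-0.5556, -1.3889, 4.0000, 3.6111).
r_{22} = ‖u_2‖ = 5.5927.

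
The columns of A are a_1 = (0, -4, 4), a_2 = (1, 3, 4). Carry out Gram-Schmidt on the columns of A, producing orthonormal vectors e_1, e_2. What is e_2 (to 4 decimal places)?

e_1 = a_1/‖a_1‖ = (0, -4, 4)/5.6569 = (0.0000, -0.7071, 0.7071).
r_{12} = e_1·a_2 = 0.7071.
u_2 = a_2 − 0.7071·e_1 = (1.0000, 3.5000, 3.5000).
‖u_2‖ = 5.0498, so e_2 = (0.1980, 0.6931, 0.6931).

e_2 = (0.1980, 0.6931, 0.6931)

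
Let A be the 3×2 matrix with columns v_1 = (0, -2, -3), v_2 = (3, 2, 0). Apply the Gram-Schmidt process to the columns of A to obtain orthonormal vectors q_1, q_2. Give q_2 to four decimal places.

v_1 = (0, -2, -3); ‖v_1‖ = 3.6056, so q_1 = (0.0000, -0.5547, -0.8321).
q_1·v_2 = 0.0000·3 + (-0.5547)·2 + (-0.8321)·0 = -1.1094.
u_2 = v_2 + 1.1094·q_1 = (3.0000, 1.3846, -0.9231).
‖u_2‖ = 3.4306, so q_2 = (0.8745, 0.4036, -0.2691).

q_2 = (0.8745, 0.4036, -0.2691)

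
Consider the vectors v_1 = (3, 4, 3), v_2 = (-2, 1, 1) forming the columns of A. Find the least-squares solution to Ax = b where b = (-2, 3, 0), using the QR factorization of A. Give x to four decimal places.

x = (0.1429, 1.1429)

v_1 = (3, 4, 3); ‖v_1‖ = 5.8310, so e_1 = (0.5145, 0.6860, 0.5145).
e_1·v_2 = 0.5145·(-2) + 0.6860·1 + 0.5145·1 = 0.1715.
u_2 = v_2 − 0.1715·e_1 = (-2.0882, 0.8824, 0.9118).
‖u_2‖ = 2.4435, so e_2 = (-0.8546, 0.3611, 0.3731).
Qᵀb = (1.0290, 2.7925).
Back-substitute: x_2 = 2.7925/2.4435 = 1.1429.
x_1 = (1.0290 − 0.1715·1.1429)/5.8310 = 0.1429.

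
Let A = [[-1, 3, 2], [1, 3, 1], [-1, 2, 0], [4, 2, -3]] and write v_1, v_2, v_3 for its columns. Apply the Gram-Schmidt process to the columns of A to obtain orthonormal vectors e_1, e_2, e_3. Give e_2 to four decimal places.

e_1 = v_1/‖v_1‖ = (-1, 1, -1, 4)/4.3589 = (-0.2294, 0.2294, -0.2294, 0.9177).
r_{12} = e_1·v_2 = 1.3765.
u_2 = v_2 − 1.3765·e_1 = (3.3158, 2.6842, 2.3158, 0.7368).
‖u_2‖ = 4.9097, so e_2 = (0.6754, 0.5467, 0.4717, 0.1501).

e_2 = (0.6754, 0.5467, 0.4717, 0.1501)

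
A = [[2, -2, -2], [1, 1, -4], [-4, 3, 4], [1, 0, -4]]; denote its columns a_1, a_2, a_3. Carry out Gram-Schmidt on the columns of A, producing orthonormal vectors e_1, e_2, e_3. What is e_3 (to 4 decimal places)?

a_1 = (2, 1, -4, 1); ‖a_1‖ = 4.6904, so e_1 = (0.4264, 0.2132, -0.8528, 0.2132).
e_1·a_2 = 0.4264·(-2) + 0.2132·1 + (-0.8528)·3 + 0.2132·0 = -3.1980.
u_2 = a_2 + 3.1980·e_1 = (-0.6364, 1.6818, 0.2727, 0.6818).
‖u_2‖ = 1.9424, so e_2 = (-0.3276, 0.8659, 0.1404, 0.3510).
e_1·a_3 = 0.4264·(-2) + 0.2132·(-4) + (-0.8528)·4 + 0.2132·(-4) = -5.9696; e_2·a_3 = (-0.3276)·(-2) + 0.8659·(-4) + 0.1404·4 + 0.3510·(-4) = -3.6507.
u_3 = a_3 + 5.9696·e_1 + 3.6507·e_2 = (-0.6506, 0.4337, -0.5783, -1.4458).
‖u_3‖ = 1.7425, so e_3 = (-0.3734, 0.2489, -0.3319, -0.8297).

e_3 = (-0.3734, 0.2489, -0.3319, -0.8297)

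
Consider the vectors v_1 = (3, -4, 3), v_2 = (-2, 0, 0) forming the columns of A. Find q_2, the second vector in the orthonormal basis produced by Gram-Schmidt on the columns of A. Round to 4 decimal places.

q_2 = (-0.8575, -0.4116, 0.3087)

v_1 = (3, -4, 3); ‖v_1‖ = 5.8310, so q_1 = (0.5145, -0.6860, 0.5145).
q_1·v_2 = 0.5145·(-2) + (-0.6860)·0 + 0.5145·0 = -1.0290.
u_2 = v_2 + 1.0290·q_1 = (-1.4706, -0.7059, 0.5294).
‖u_2‖ = 1.7150, so q_2 = (-0.8575, -0.4116, 0.3087).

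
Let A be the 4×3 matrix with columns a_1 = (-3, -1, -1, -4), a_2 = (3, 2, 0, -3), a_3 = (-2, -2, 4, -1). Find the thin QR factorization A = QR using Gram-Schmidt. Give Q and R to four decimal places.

a_1 = (-3, -1, -1, -4); ‖a_1‖ = 5.1962, so e_1 = (-0.5774, -0.1925, -0.1925, -0.7698).
e_1·a_2 = (-0.5774)·3 + (-0.1925)·2 + (-0.1925)·0 + (-0.7698)·(-3) = 0.1925.
u_2 = a_2 − 0.1925·e_1 = (3.1111, 2.0370, 0.0370, -2.8519).
‖u_2‖ = 4.6865, so e_2 = (0.6639, 0.4347, 0.0079, -0.6085).
e_1·a_3 = (-0.5774)·(-2) + (-0.1925)·(-2) + (-0.1925)·4 + (-0.7698)·(-1) = 1.5396; e_2·a_3 = 0.6639·(-2) + 0.4347·(-2) + 0.0079·4 + (-0.6085)·(-1) = -1.5569.
u_3 = a_3 − 1.5396·e_1 + 1.5569·e_2 = (-0.0776, -1.0270, 4.3086, -0.7622).
‖u_3‖ = 4.4951, so e_3 = (-0.0173, -0.2285, 0.9585, -0.1696).

Q = [[-0.5774, 0.6639, -0.0173], [-0.1925, 0.4347, -0.2285], [-0.1925, 0.0079, 0.9585], [-0.7698, -0.6085, -0.1696]], R = [[5.1962, 0.1925, 1.5396], [0.0000, 4.6865, -1.5569], [0.0000, 0.0000, 4.4951]]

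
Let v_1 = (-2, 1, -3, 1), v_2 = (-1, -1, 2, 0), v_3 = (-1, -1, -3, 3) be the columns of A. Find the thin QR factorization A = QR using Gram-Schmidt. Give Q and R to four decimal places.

Q = [[-0.5164, -0.8006, 0.2920], [0.2582, -0.3203, -0.6152], [-0.7746, 0.4804, -0.1616], [0.2582, 0.1601, 0.7143]], R = [[3.8730, -1.2910, 3.3566], [0.0000, 2.0817, 0.1601], [0.0000, 0.0000, 2.9509]]

e_1 = v_1/‖v_1‖ = (-2, 1, -3, 1)/3.8730 = (-0.5164, 0.2582, -0.7746, 0.2582).
r_{12} = e_1·v_2 = -1.2910.
u_2 = v_2 + 1.2910·e_1 = (-1.6667, -0.6667, 1.0000, 0.3333).
‖u_2‖ = 2.0817, so e_2 = (-0.8006, -0.3203, 0.4804, 0.1601).
r_{13} = e_1·v_3 = 3.3566; r_{23} = e_2·v_3 = 0.1601.
u_3 = v_3 − 3.3566·e_1 − 0.1601·e_2 = (0.8615, -1.8154, -0.4769, 2.1077).
‖u_3‖ = 2.9509, so e_3 = (0.2920, -0.6152, -0.1616, 0.7143).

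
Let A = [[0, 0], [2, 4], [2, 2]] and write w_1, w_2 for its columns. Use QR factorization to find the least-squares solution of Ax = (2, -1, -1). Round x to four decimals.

w_1 = (0, 2, 2); ‖w_1‖ = 2.8284, so q_1 = (0.0000, 0.7071, 0.7071).
q_1·w_2 = 0.0000·0 + 0.7071·4 + 0.7071·2 = 4.2426.
u_2 = w_2 − 4.2426·q_1 = (0.0000, 1.0000, -1.0000).
‖u_2‖ = 1.4142, so q_2 = (0.0000, 0.7071, -0.7071).
Qᵀb = (-1.4142, 0.0000).
Back-substitute: x_2 = 0.0000/1.4142 = 0.0000.
x_1 = (-1.4142 − 4.2426·0.0000)/2.8284 = -0.5000.

x = (-0.5000, 0.0000)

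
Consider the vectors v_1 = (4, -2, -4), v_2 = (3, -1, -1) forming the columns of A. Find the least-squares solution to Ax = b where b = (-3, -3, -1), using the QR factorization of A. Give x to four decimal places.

v_1 = (4, -2, -4); ‖v_1‖ = 6.0000, so q_1 = (0.6667, -0.3333, -0.6667).
q_1·v_2 = 0.6667·3 + (-0.3333)·(-1) + (-0.6667)·(-1) = 3.0000.
u_2 = v_2 − 3.0000·q_1 = (1.0000, 0.0000, 1.0000).
‖u_2‖ = 1.4142, so q_2 = (0.7071, 0.0000, 0.7071).
Qᵀb = (-0.3333, -2.8284).
Back-substitute: x_2 = -2.8284/1.4142 = -2.0000.
x_1 = (-0.3333 − 3.0000·(-2.0000))/6.0000 = 0.9444.

x = (0.9444, -2.0000)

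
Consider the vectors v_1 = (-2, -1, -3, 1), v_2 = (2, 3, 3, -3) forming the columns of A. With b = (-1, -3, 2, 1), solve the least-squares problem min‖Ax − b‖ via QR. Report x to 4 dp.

x = (-1.4615, -1.1538)

e_1 = v_1/‖v_1‖ = (-2, -1, -3, 1)/3.8730 = (-0.5164, -0.2582, -0.7746, 0.2582).
r_{12} = e_1·v_2 = -4.9058.
u_2 = v_2 + 4.9058·e_1 = (-0.5333, 1.7333, -0.8000, -1.7333).
‖u_2‖ = 2.6331, so e_2 = (-0.2025, 0.6583, -0.3038, -0.6583).
Qᵀb = (0.0000, -3.0382).
Back-substitute: x_2 = -3.0382/2.6331 = -1.1538.
x_1 = (0.0000 + 4.9058·(-1.1538))/3.8730 = -1.4615.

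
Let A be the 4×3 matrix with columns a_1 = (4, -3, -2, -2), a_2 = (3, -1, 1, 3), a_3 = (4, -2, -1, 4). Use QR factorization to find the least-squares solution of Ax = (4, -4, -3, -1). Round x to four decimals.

x = (0.8997, -0.6795, 0.6917)

a_1 = (4, -3, -2, -2); ‖a_1‖ = 5.7446, so e_1 = (0.6963, -0.5222, -0.3482, -0.3482).
e_1·a_2 = 0.6963·3 + (-0.5222)·(-1) + (-0.3482)·1 + (-0.3482)·3 = 1.2185.
u_2 = a_2 − 1.2185·e_1 = (2.1515, -0.3636, 1.4242, 3.4242).
‖u_2‖ = 4.3029, so e_2 = (0.5000, -0.0845, 0.3310, 0.7958).
e_1·a_3 = 0.6963·4 + (-0.5222)·(-2) + (-0.3482)·(-1) + (-0.3482)·4 = 2.7852; e_2·a_3 = 0.5000·4 + (-0.0845)·(-2) + 0.3310·(-1) + 0.7958·4 = 5.0213.
u_3 = a_3 − 2.7852·e_1 − 5.0213·e_2 = (-0.4501, -0.1211, -1.6923, 0.9738).
‖u_3‖ = 2.0074, so e_3 = (-0.2242, -0.0603, -0.8431, 0.4851).
Qᵀb = (6.2668, 0.5493, 1.3885).
Back-substitute: x_3 = 1.3885/2.0074 = 0.6917.
x_2 = (0.5493 − 5.0213·0.6917)/4.3029 = -0.6795.
x_1 = (6.2668 − 1.2185·(-0.6795) − 2.7852·0.6917)/5.7446 = 0.8997.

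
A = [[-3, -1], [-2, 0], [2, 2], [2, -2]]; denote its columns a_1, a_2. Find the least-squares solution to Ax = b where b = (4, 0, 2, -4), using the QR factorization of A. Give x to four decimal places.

a_1 = (-3, -2, 2, 2); ‖a_1‖ = 4.5826, so q_1 = (-0.6547, -0.4364, 0.4364, 0.4364).
q_1·a_2 = (-0.6547)·(-1) + (-0.4364)·0 + 0.4364·2 + 0.4364·(-2) = 0.6547.
u_2 = a_2 − 0.6547·q_1 = (-0.5714, 0.2857, 1.7143, -2.2857).
‖u_2‖ = 2.9277, so q_2 = (-0.1952, 0.0976, 0.5855, -0.7807).
Qᵀb = (-3.4915, 3.5132).
Back-substitute: x_2 = 3.5132/2.9277 = 1.2000.
x_1 = (-3.4915 − 0.6547·1.2000)/4.5826 = -0.9333.

x = (-0.9333, 1.2000)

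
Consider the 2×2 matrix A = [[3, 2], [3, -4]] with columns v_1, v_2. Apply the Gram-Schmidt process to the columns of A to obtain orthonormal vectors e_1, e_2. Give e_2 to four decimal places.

e_2 = (0.7071, -0.7071)

e_1 = v_1/‖v_1‖ = (3, 3)/4.2426 = (0.7071, 0.7071).
r_{12} = e_1·v_2 = -1.4142.
u_2 = v_2 + 1.4142·e_1 = (3.0000, -3.0000).
‖u_2‖ = 4.2426, so e_2 = (0.7071, -0.7071).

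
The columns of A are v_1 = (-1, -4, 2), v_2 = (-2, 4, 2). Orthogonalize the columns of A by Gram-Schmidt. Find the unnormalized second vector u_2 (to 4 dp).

q_1 = v_1/‖v_1‖ = (-1, -4, 2)/4.5826 = (-0.2182, -0.8729, 0.4364).
r_{12} = q_1·v_2 = -2.1822.
u_2 = v_2 + 2.1822·q_1 = (-2.4762, 2.0952, 2.9524).

u_2 = (-2.4762, 2.0952, 2.9524)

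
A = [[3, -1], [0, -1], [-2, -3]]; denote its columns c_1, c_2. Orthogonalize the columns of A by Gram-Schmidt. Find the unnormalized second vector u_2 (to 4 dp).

u_2 = (-1.6923, -1.0000, -2.5385)

q_1 = c_1/‖c_1‖ = (3, 0, -2)/3.6056 = (0.8321, 0.0000, -0.5547).
r_{12} = q_1·c_2 = 0.8321.
u_2 = c_2 − 0.8321·q_1 = (-1.6923, -1.0000, -2.5385).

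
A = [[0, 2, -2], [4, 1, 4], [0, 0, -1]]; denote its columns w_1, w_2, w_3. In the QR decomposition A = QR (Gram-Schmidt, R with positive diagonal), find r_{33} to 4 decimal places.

w_1 = (0, 4, 0); ‖w_1‖ = 4.0000, so e_1 = (0.0000, 1.0000, 0.0000).
e_1·w_2 = 0.0000·2 + 1.0000·1 + 0.0000·0 = 1.0000.
u_2 = w_2 − 1.0000·e_1 = (2.0000, 0.0000, 0.0000).
‖u_2‖ = 2.0000, so e_2 = (1.0000, 0.0000, 0.0000).
e_1·w_3 = 0.0000·(-2) + 1.0000·4 + 0.0000·(-1) = 4.0000; e_2·w_3 = 1.0000·(-2) + 0.0000·4 + 0.0000·(-1) = -2.0000.
u_3 = w_3 − 4.0000·e_1 + 2.0000·e_2 = (0.0000, 0.0000, -1.0000).
r_{33} = ‖u_3‖ = 1.0000.

r_{33} = 1.0000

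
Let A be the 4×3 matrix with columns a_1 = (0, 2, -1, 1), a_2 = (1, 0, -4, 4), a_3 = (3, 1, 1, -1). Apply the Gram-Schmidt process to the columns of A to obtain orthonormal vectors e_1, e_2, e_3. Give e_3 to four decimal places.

e_3 = (0.9774, 0.1222, 0.1222, -0.1222)

a_1 = (0, 2, -1, 1); ‖a_1‖ = 2.4495, so e_1 = (0.0000, 0.8165, -0.4082, 0.4082).
e_1·a_2 = 0.0000·1 + 0.8165·0 + (-0.4082)·(-4) + 0.4082·4 = 3.2660.
u_2 = a_2 − 3.2660·e_1 = (1.0000, -2.6667, -2.6667, 2.6667).
‖u_2‖ = 4.7258, so e_2 = (0.2116, -0.5643, -0.5643, 0.5643).
e_1·a_3 = 0.0000·3 + 0.8165·1 + (-0.4082)·1 + 0.4082·(-1) = 0.0000; e_2·a_3 = 0.2116·3 + (-0.5643)·1 + (-0.5643)·1 + 0.5643·(-1) = -1.0580.
u_3 = a_3 + 0.0000·e_1 + 1.0580·e_2 = (3.2239, 0.4030, 0.4030, -0.4030).
‖u_3‖ = 3.2986, so e_3 = (0.9774, 0.1222, 0.1222, -0.1222).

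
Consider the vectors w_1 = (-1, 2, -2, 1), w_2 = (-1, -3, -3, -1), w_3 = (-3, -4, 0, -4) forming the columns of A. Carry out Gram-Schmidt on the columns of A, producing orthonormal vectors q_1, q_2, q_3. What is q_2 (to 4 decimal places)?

w_1 = (-1, 2, -2, 1); ‖w_1‖ = 3.1623, so q_1 = (-0.3162, 0.6325, -0.6325, 0.3162).
q_1·w_2 = (-0.3162)·(-1) + 0.6325·(-3) + (-0.6325)·(-3) + 0.3162·(-1) = 0.0000.
u_2 = w_2 + 0.0000·q_1 = (-1.0000, -3.0000, -3.0000, -1.0000).
‖u_2‖ = 4.4721, so q_2 = (-0.2236, -0.6708, -0.6708, -0.2236).

q_2 = (-0.2236, -0.6708, -0.6708, -0.2236)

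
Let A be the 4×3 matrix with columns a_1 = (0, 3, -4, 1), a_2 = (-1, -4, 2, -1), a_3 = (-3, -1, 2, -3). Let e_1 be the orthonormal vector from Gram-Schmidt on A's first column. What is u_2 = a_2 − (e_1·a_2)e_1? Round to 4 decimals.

e_1 = a_1/‖a_1‖ = (0, 3, -4, 1)/5.0990 = (0.0000, 0.5883, -0.7845, 0.1961).
r_{12} = e_1·a_2 = -4.1184.
u_2 = a_2 + 4.1184·e_1 = (-1.0000, -1.5769, -1.2308, -0.1923).

u_2 = (-1.0000, -1.5769, -1.2308, -0.1923)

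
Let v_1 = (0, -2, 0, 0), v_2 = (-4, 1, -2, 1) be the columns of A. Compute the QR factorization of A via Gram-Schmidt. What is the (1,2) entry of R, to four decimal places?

v_1 = (0, -2, 0, 0); ‖v_1‖ = 2.0000, so q_1 = (0.0000, -1.0000, 0.0000, 0.0000).
r_{12} = q_1·v_2 = -1.0000.

r_{12} = -1.0000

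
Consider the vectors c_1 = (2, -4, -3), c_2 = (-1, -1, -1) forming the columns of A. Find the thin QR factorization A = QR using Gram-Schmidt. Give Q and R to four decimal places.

c_1 = (2, -4, -3); ‖c_1‖ = 5.3852, so e_1 = (0.3714, -0.7428, -0.5571).
e_1·c_2 = 0.3714·(-1) + (-0.7428)·(-1) + (-0.5571)·(-1) = 0.9285.
u_2 = c_2 − 0.9285·e_1 = (-1.3448, -0.3103, -0.4828).
‖u_2‖ = 1.4622, so e_2 = (-0.9197, -0.2122, -0.3302).

Q = [[0.3714, -0.9197], [-0.7428, -0.2122], [-0.5571, -0.3302]], R = [[5.3852, 0.9285], [0.0000, 1.4622]]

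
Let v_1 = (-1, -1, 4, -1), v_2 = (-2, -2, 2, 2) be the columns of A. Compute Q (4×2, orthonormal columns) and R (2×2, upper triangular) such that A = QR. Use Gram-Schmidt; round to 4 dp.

Q = [[-0.2294, -0.4497], [-0.2294, -0.4497], [0.9177, -0.0321], [-0.2294, 0.7710]], R = [[4.3589, 2.2942], [0.0000, 3.2767]]

v_1 = (-1, -1, 4, -1); ‖v_1‖ = 4.3589, so e_1 = (-0.2294, -0.2294, 0.9177, -0.2294).
e_1·v_2 = (-0.2294)·(-2) + (-0.2294)·(-2) + 0.9177·2 + (-0.2294)·2 = 2.2942.
u_2 = v_2 − 2.2942·e_1 = (-1.4737, -1.4737, -0.1053, 2.5263).
‖u_2‖ = 3.2767, so e_2 = (-0.4497, -0.4497, -0.0321, 0.7710).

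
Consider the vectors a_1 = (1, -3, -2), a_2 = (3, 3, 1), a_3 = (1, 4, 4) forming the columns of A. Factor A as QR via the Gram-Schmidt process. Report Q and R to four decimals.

Q = [[0.2673, 0.9402, 0.2111], [-0.8018, 0.3385, -0.4925], [-0.5345, -0.0376, 0.8443]], R = [[3.7417, -2.1381, -5.0780], [0.0000, 3.7985, 2.1437], [0.0000, 0.0000, 1.6183]]

a_1 = (1, -3, -2); ‖a_1‖ = 3.7417, so e_1 = (0.2673, -0.8018, -0.5345).
e_1·a_2 = 0.2673·3 + (-0.8018)·3 + (-0.5345)·1 = -2.1381.
u_2 = a_2 + 2.1381·e_1 = (3.5714, 1.2857, -0.1429).
‖u_2‖ = 3.7985, so e_2 = (0.9402, 0.3385, -0.0376).
e_1·a_3 = 0.2673·1 + (-0.8018)·4 + (-0.5345)·4 = -5.0780; e_2·a_3 = 0.9402·1 + 0.3385·4 + (-0.0376)·4 = 2.1437.
u_3 = a_3 + 5.0780·e_1 − 2.1437·e_2 = (0.3416, -0.7970, 1.3663).
‖u_3‖ = 1.6183, so e_3 = (0.2111, -0.4925, 0.8443).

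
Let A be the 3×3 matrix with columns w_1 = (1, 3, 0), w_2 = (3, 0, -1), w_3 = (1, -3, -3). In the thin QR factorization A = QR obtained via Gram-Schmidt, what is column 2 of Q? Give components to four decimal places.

e_2 = (0.8950, -0.2983, -0.3315)

e_1 = w_1/‖w_1‖ = (1, 3, 0)/3.1623 = (0.3162, 0.9487, 0.0000).
r_{12} = e_1·w_2 = 0.9487.
u_2 = w_2 − 0.9487·e_1 = (2.7000, -0.9000, -1.0000).
‖u_2‖ = 3.0166, so e_2 = (0.8950, -0.2983, -0.3315).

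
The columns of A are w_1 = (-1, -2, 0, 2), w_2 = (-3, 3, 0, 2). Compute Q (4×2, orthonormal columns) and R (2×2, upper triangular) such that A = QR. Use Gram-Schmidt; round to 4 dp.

w_1 = (-1, -2, 0, 2); ‖w_1‖ = 3.0000, so e_1 = (-0.3333, -0.6667, 0.0000, 0.6667).
e_1·w_2 = (-0.3333)·(-3) + (-0.6667)·3 + 0.0000·0 + 0.6667·2 = 0.3333.
u_2 = w_2 − 0.3333·e_1 = (-2.8889, 3.2222, 0.0000, 1.7778).
‖u_2‖ = 4.6786, so e_2 = (-0.6175, 0.6887, 0.0000, 0.3800).

Q = [[-0.3333, -0.6175], [-0.6667, 0.6887], [0.0000, 0.0000], [0.6667, 0.3800]], R = [[3.0000, 0.3333], [0.0000, 4.6786]]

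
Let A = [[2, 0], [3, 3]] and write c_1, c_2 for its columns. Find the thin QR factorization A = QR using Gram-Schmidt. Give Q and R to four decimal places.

c_1 = (2, 3); ‖c_1‖ = 3.6056, so q_1 = (0.5547, 0.8321).
q_1·c_2 = 0.5547·0 + 0.8321·3 = 2.4962.
u_2 = c_2 − 2.4962·q_1 = (-1.3846, 0.9231).
‖u_2‖ = 1.6641, so q_2 = (-0.8321, 0.5547).

Q = [[0.5547, -0.8321], [0.8321, 0.5547]], R = [[3.6056, 2.4962], [0.0000, 1.6641]]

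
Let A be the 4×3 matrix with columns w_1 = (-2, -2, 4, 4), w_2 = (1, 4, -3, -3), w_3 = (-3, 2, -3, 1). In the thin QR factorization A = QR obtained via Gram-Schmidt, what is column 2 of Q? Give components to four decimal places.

e_2 = (-0.2834, 0.9312, 0.1620, 0.1620)

e_1 = w_1/‖w_1‖ = (-2, -2, 4, 4)/6.3246 = (-0.3162, -0.3162, 0.6325, 0.6325).
r_{12} = e_1·w_2 = -5.3759.
u_2 = w_2 + 5.3759·e_1 = (-0.7000, 2.3000, 0.4000, 0.4000).
‖u_2‖ = 2.4698, so e_2 = (-0.2834, 0.9312, 0.1620, 0.1620).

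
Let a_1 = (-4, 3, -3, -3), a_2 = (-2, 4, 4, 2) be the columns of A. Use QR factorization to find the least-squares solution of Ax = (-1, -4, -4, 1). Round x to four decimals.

x = (0.0559, -0.7028)

q_1 = a_1/‖a_1‖ = (-4, 3, -3, -3)/6.5574 = (-0.6100, 0.4575, -0.4575, -0.4575).
r_{12} = q_1·a_2 = 0.3050.
u_2 = a_2 − 0.3050·q_1 = (-1.8140, 3.8605, 4.1395, 2.1395).
‖u_2‖ = 6.3172, so q_2 = (-0.2871, 0.6111, 0.6553, 0.3387).
Qᵀb = (0.1525, -4.4397).
Back-substitute: x_2 = -4.4397/6.3172 = -0.7028.
x_1 = (0.1525 − 0.3050·(-0.7028))/6.5574 = 0.0559.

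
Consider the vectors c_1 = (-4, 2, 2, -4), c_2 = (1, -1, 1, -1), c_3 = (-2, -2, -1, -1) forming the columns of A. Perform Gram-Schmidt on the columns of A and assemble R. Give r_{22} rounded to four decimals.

r_{22} = 2.0000

c_1 = (-4, 2, 2, -4); ‖c_1‖ = 6.3246, so e_1 = (-0.6325, 0.3162, 0.3162, -0.6325).
e_1·c_2 = (-0.6325)·1 + 0.3162·(-1) + 0.3162·1 + (-0.6325)·(-1) = 0.0000.
u_2 = c_2 − 0.0000·e_1 = (1.0000, -1.0000, 1.0000, -1.0000).
r_{22} = ‖u_2‖ = 2.0000.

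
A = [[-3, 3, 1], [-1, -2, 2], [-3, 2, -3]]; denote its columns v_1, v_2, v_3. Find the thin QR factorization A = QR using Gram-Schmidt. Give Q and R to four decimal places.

v_1 = (-3, -1, -3); ‖v_1‖ = 4.3589, so e_1 = (-0.6882, -0.2294, -0.6882).
e_1·v_2 = (-0.6882)·3 + (-0.2294)·(-2) + (-0.6882)·2 = -2.9824.
u_2 = v_2 + 2.9824·e_1 = (0.9474, -2.6842, -0.0526).
‖u_2‖ = 2.8470, so e_2 = (0.3328, -0.9428, -0.0185).
e_1·v_3 = (-0.6882)·1 + (-0.2294)·2 + (-0.6882)·(-3) = 0.9177; e_2·v_3 = 0.3328·1 + (-0.9428)·2 + (-0.0185)·(-3) = -1.4974.
u_3 = v_3 − 0.9177·e_1 + 1.4974·e_2 = (2.1299, 0.7987, -2.3961).
‖u_3‖ = 3.3039, so e_3 = (0.6447, 0.2417, -0.7252).

Q = [[-0.6882, 0.3328, 0.6447], [-0.2294, -0.9428, 0.2417], [-0.6882, -0.0185, -0.7252]], R = [[4.3589, -2.9824, 0.9177], [0.0000, 2.8470, -1.4974], [0.0000, 0.0000, 3.3039]]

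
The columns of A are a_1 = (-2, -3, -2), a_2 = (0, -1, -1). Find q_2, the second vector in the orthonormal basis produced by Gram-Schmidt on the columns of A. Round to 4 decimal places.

a_1 = (-2, -3, -2); ‖a_1‖ = 4.1231, so q_1 = (-0.4851, -0.7276, -0.4851).
q_1·a_2 = (-0.4851)·0 + (-0.7276)·(-1) + (-0.4851)·(-1) = 1.2127.
u_2 = a_2 − 1.2127·q_1 = (0.5882, -0.1176, -0.4118).
‖u_2‖ = 0.7276, so q_2 = (0.8085, -0.1617, -0.5659).

q_2 = (0.8085, -0.1617, -0.5659)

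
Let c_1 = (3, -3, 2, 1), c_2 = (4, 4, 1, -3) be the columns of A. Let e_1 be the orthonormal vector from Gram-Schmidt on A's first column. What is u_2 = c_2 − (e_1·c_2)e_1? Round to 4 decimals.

e_1 = c_1/‖c_1‖ = (3, -3, 2, 1)/4.7958 = (0.6255, -0.6255, 0.4170, 0.2085).
r_{12} = e_1·c_2 = -0.2085.
u_2 = c_2 + 0.2085·e_1 = (4.1304, 3.8696, 1.0870, -2.9565).

u_2 = (4.1304, 3.8696, 1.0870, -2.9565)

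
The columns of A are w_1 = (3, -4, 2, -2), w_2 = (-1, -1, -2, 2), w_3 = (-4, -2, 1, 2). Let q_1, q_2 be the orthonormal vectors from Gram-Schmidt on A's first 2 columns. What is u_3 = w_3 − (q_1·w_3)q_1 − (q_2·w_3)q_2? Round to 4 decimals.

w_1 = (3, -4, 2, -2); ‖w_1‖ = 5.7446, so q_1 = (0.5222, -0.6963, 0.3482, -0.3482).
q_1·w_2 = 0.5222·(-1) + (-0.6963)·(-1) + 0.3482·(-2) + (-0.3482)·2 = -1.2185.
u_2 = w_2 + 1.2185·q_1 = (-0.3636, -1.8485, -1.5758, 1.5758).
‖u_2‖ = 2.9181, so q_2 = (-0.1246, -0.6335, -0.5400, 0.5400).
q_1·w_3 = 0.5222·(-4) + (-0.6963)·(-2) + 0.3482·1 + (-0.3482)·2 = -1.0445; q_2·w_3 = (-0.1246)·(-4) + (-0.6335)·(-2) + (-0.5400)·1 + 0.5400·2 = 2.3054.
u_3 = w_3 + 1.0445·q_1 − 2.3054·q_2 = (-3.1673, -1.2669, 2.6085, 0.3915).

u_3 = (-3.1673, -1.2669, 2.6085, 0.3915)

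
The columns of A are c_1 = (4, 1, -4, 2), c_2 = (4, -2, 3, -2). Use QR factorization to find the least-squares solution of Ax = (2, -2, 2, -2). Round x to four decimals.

c_1 = (4, 1, -4, 2); ‖c_1‖ = 6.0828, so q_1 = (0.6576, 0.1644, -0.6576, 0.3288).
q_1·c_2 = 0.6576·4 + 0.1644·(-2) + (-0.6576)·3 + 0.3288·(-2) = -0.3288.
u_2 = c_2 + 0.3288·q_1 = (4.2162, -1.9459, 2.7838, -1.8919).
‖u_2‖ = 5.7351, so q_2 = (0.7352, -0.3393, 0.4854, -0.3299).
Qᵀb = (-0.9864, 3.7794).
Back-substitute: x_2 = 3.7794/5.7351 = 0.6590.
x_1 = (-0.9864 + 0.3288·0.6590)/6.0828 = -0.1265.

x = (-0.1265, 0.6590)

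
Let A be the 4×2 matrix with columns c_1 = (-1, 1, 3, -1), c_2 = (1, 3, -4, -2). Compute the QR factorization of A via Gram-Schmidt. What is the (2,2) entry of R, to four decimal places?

q_1 = c_1/‖c_1‖ = (-1, 1, 3, -1)/3.4641 = (-0.2887, 0.2887, 0.8660, -0.2887).
r_{12} = q_1·c_2 = -2.3094.
u_2 = c_2 + 2.3094·q_1 = (0.3333, 3.6667, -2.0000, -2.6667).
r_{22} = ‖u_2‖ = 4.9666.

r_{22} = 4.9666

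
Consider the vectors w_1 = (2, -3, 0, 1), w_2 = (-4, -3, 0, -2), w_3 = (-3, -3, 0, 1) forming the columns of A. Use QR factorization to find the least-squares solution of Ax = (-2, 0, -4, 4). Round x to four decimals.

w_1 = (2, -3, 0, 1); ‖w_1‖ = 3.7417, so q_1 = (0.5345, -0.8018, 0.0000, 0.2673).
q_1·w_2 = 0.5345·(-4) + (-0.8018)·(-3) + 0.0000·0 + 0.2673·(-2) = -0.2673.
u_2 = w_2 + 0.2673·q_1 = (-3.8571, -3.2143, 0.0000, -1.9286).
‖u_2‖ = 5.3785, so q_2 = (-0.7171, -0.5976, 0.0000, -0.3586).
q_1·w_3 = 0.5345·(-3) + (-0.8018)·(-3) + 0.0000·0 + 0.2673·1 = 1.0690; q_2·w_3 = (-0.7171)·(-3) + (-0.5976)·(-3) + 0.0000·0 + (-0.3586)·1 = 3.5857.
u_3 = w_3 − 1.0690·q_1 − 3.5857·q_2 = (-1.0000, 0.0000, 0.0000, 2.0000).
‖u_3‖ = 2.2361, so q_3 = (-0.4472, 0.0000, 0.0000, 0.8944).
Qᵀb = (0.0000, 0.0000, 4.4721).
Back-substitute: x_3 = 4.4721/2.2361 = 2.0000.
x_2 = (0.0000 − 3.5857·2.0000)/5.3785 = -1.3333.
x_1 = (0.0000 + 0.2673·(-1.3333) − 1.0690·2.0000)/3.7417 = -0.6667.

x = (-0.6667, -1.3333, 2.0000)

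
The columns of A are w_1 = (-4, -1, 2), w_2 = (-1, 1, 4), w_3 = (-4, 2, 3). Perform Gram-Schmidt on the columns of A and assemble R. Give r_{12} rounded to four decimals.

e_1 = w_1/‖w_1‖ = (-4, -1, 2)/4.5826 = (-0.8729, -0.2182, 0.4364).
r_{12} = e_1·w_2 = 2.4004.

r_{12} = 2.4004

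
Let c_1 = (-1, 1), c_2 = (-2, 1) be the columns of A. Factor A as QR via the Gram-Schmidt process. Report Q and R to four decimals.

Q = [[-0.7071, -0.7071], [0.7071, -0.7071]], R = [[1.4142, 2.1213], [0.0000, 0.7071]]

c_1 = (-1, 1); ‖c_1‖ = 1.4142, so e_1 = (-0.7071, 0.7071).
e_1·c_2 = (-0.7071)·(-2) + 0.7071·1 = 2.1213.
u_2 = c_2 − 2.1213·e_1 = (-0.5000, -0.5000).
‖u_2‖ = 0.7071, so e_2 = (-0.7071, -0.7071).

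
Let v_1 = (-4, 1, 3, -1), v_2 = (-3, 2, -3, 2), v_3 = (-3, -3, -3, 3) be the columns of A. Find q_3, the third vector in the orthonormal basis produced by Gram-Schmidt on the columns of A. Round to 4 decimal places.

q_3 = (-0.3408, -0.8921, -0.0601, 0.2907)

q_1 = v_1/‖v_1‖ = (-4, 1, 3, -1)/5.1962 = (-0.7698, 0.1925, 0.5774, -0.1925).
r_{12} = q_1·v_2 = 0.5774.
u_2 = v_2 − 0.5774·q_1 = (-2.5556, 1.8889, -3.3333, 2.1111).
‖u_2‖ = 5.0662, so q_2 = (-0.5044, 0.3728, -0.6580, 0.4167).
r_{13} = q_1·v_3 = -0.5774; r_{23} = q_2·v_3 = 3.6187.
u_3 = v_3 + 0.5774·q_1 − 3.6187·q_2 = (-1.6190, -4.2381, -0.2857, 1.3810).
‖u_3‖ = 4.7509, so q_3 = (-0.3408, -0.8921, -0.0601, 0.2907).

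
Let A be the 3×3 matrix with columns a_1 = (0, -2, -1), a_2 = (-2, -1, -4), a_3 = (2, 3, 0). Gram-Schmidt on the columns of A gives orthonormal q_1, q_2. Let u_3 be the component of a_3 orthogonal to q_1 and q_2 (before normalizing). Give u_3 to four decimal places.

u_3 = (2.0290, 0.5797, -1.1594)

a_1 = (0, -2, -1); ‖a_1‖ = 2.2361, so q_1 = (0.0000, -0.8944, -0.4472).
q_1·a_2 = 0.0000·(-2) + (-0.8944)·(-1) + (-0.4472)·(-4) = 2.6833.
u_2 = a_2 − 2.6833·q_1 = (-2.0000, 1.4000, -2.8000).
‖u_2‖ = 3.7148, so q_2 = (-0.5384, 0.3769, -0.7537).
q_1·a_3 = 0.0000·2 + (-0.8944)·3 + (-0.4472)·0 = -2.6833; q_2·a_3 = (-0.5384)·2 + 0.3769·3 + (-0.7537)·0 = 0.0538.
u_3 = a_3 + 2.6833·q_1 − 0.0538·q_2 = (2.0290, 0.5797, -1.1594).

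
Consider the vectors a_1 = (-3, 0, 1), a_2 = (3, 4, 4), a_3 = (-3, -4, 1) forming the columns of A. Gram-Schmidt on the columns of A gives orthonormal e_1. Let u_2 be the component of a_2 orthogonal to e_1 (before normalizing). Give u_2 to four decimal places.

u_2 = (1.5000, 4.0000, 4.5000)

a_1 = (-3, 0, 1); ‖a_1‖ = 3.1623, so e_1 = (-0.9487, 0.0000, 0.3162).
e_1·a_2 = (-0.9487)·3 + 0.0000·4 + 0.3162·4 = -1.5811.
u_2 = a_2 + 1.5811·e_1 = (1.5000, 4.0000, 4.5000).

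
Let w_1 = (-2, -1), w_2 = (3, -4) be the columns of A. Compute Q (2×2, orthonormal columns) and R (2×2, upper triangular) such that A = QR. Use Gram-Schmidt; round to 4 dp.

Q = [[-0.8944, 0.4472], [-0.4472, -0.8944]], R = [[2.2361, -0.8944], [0.0000, 4.9193]]

e_1 = w_1/‖w_1‖ = (-2, -1)/2.2361 = (-0.8944, -0.4472).
r_{12} = e_1·w_2 = -0.8944.
u_2 = w_2 + 0.8944·e_1 = (2.2000, -4.4000).
‖u_2‖ = 4.9193, so e_2 = (0.4472, -0.8944).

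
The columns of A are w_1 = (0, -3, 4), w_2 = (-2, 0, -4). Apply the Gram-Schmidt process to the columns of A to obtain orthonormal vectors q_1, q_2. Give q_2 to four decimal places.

q_2 = (-0.6402, -0.6146, -0.4609)

w_1 = (0, -3, 4); ‖w_1‖ = 5.0000, so q_1 = (0.0000, -0.6000, 0.8000).
q_1·w_2 = 0.0000·(-2) + (-0.6000)·0 + 0.8000·(-4) = -3.2000.
u_2 = w_2 + 3.2000·q_1 = (-2.0000, -1.9200, -1.4400).
‖u_2‖ = 3.1241, so q_2 = (-0.6402, -0.6146, -0.4609).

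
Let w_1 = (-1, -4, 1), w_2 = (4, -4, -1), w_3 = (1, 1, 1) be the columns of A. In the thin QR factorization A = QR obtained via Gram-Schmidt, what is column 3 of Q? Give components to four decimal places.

e_1 = w_1/‖w_1‖ = (-1, -4, 1)/4.2426 = (-0.2357, -0.9428, 0.2357).
r_{12} = e_1·w_2 = 2.5927.
u_2 = w_2 − 2.5927·e_1 = (4.6111, -1.5556, -1.6111).
‖u_2‖ = 5.1262, so e_2 = (0.8995, -0.3035, -0.3143).
r_{13} = e_1·w_3 = -0.9428; r_{23} = e_2·w_3 = 0.2818.
u_3 = w_3 + 0.9428·e_1 − 0.2818·e_2 = (0.5243, 0.1966, 1.3108).
‖u_3‖ = 1.4254, so e_3 = (0.3678, 0.1379, 0.9196).

e_3 = (0.3678, 0.1379, 0.9196)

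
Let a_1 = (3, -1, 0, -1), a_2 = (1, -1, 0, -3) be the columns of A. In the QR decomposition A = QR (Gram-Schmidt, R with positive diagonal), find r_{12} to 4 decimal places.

a_1 = (3, -1, 0, -1); ‖a_1‖ = 3.3166, so e_1 = (0.9045, -0.3015, 0.0000, -0.3015).
r_{12} = e_1·a_2 = 2.1106.

r_{12} = 2.1106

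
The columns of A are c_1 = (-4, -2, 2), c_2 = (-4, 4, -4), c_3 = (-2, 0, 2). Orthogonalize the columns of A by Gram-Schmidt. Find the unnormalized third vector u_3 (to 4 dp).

u_3 = (0.0000, 1.0000, 1.0000)

c_1 = (-4, -2, 2); ‖c_1‖ = 4.8990, so q_1 = (-0.8165, -0.4082, 0.4082).
q_1·c_2 = (-0.8165)·(-4) + (-0.4082)·4 + 0.4082·(-4) = 0.0000.
u_2 = c_2 + 0.0000·q_1 = (-4.0000, 4.0000, -4.0000).
‖u_2‖ = 6.9282, so q_2 = (-0.5774, 0.5774, -0.5774).
q_1·c_3 = (-0.8165)·(-2) + (-0.4082)·0 + 0.4082·2 = 2.4495; q_2·c_3 = (-0.5774)·(-2) + 0.5774·0 + (-0.5774)·2 = 0.0000.
u_3 = c_3 − 2.4495·q_1 + 0.0000·q_2 = (0.0000, 1.0000, 1.0000).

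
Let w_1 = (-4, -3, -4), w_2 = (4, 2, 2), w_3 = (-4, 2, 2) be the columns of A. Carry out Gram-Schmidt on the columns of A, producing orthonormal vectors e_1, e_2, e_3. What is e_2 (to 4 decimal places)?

e_2 = (0.7498, -0.1363, -0.6475)

w_1 = (-4, -3, -4); ‖w_1‖ = 6.4031, so e_1 = (-0.6247, -0.4685, -0.6247).
e_1·w_2 = (-0.6247)·4 + (-0.4685)·2 + (-0.6247)·2 = -4.6852.
u_2 = w_2 + 4.6852·e_1 = (1.0732, -0.1951, -0.9268).
‖u_2‖ = 1.4314, so e_2 = (0.7498, -0.1363, -0.6475).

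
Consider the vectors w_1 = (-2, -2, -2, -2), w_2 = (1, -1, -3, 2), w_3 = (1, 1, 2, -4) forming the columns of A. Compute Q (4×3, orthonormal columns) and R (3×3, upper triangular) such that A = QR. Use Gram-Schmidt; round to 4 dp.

Q = [[-0.5000, 0.3255, 0.7408], [-0.5000, -0.1953, 0.0976], [-0.5000, -0.7160, -0.2067], [-0.5000, 0.5859, -0.6317]], R = [[4.0000, 0.5000, 0.0000], [0.0000, 3.8406, -3.6453], [0.0000, 0.0000, 2.9516]]

e_1 = w_1/‖w_1‖ = (-2, -2, -2, -2)/4.0000 = (-0.5000, -0.5000, -0.5000, -0.5000).
r_{12} = e_1·w_2 = 0.5000.
u_2 = w_2 − 0.5000·e_1 = (1.2500, -0.7500, -2.7500, 2.2500).
‖u_2‖ = 3.8406, so e_2 = (0.3255, -0.1953, -0.7160, 0.5859).
r_{13} = e_1·w_3 = 0.0000; r_{23} = e_2·w_3 = -3.6453.
u_3 = w_3 + 0.0000·e_1 + 3.6453·e_2 = (2.1864, 0.2881, -0.6102, -1.8644).
‖u_3‖ = 2.9516, so e_3 = (0.7408, 0.0976, -0.2067, -0.6317).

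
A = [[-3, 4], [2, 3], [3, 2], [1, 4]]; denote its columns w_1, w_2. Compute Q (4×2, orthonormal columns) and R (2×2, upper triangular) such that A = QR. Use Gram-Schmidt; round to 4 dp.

w_1 = (-3, 2, 3, 1); ‖w_1‖ = 4.7958, so q_1 = (-0.6255, 0.4170, 0.6255, 0.2085).
q_1·w_2 = (-0.6255)·4 + 0.4170·3 + 0.6255·2 + 0.2085·4 = 0.8341.
u_2 = w_2 − 0.8341·q_1 = (4.5217, 2.6522, 1.4783, 3.8261).
‖u_2‖ = 6.6562, so q_2 = (0.6793, 0.3985, 0.2221, 0.5748).

Q = [[-0.6255, 0.6793], [0.4170, 0.3985], [0.6255, 0.2221], [0.2085, 0.5748]], R = [[4.7958, 0.8341], [0.0000, 6.6562]]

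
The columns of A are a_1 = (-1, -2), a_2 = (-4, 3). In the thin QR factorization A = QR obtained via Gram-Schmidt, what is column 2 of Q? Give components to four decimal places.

q_2 = (-0.8944, 0.4472)

q_1 = a_1/‖a_1‖ = (-1, -2)/2.2361 = (-0.4472, -0.8944).
r_{12} = q_1·a_2 = -0.8944.
u_2 = a_2 + 0.8944·q_1 = (-4.4000, 2.2000).
‖u_2‖ = 4.9193, so q_2 = (-0.8944, 0.4472).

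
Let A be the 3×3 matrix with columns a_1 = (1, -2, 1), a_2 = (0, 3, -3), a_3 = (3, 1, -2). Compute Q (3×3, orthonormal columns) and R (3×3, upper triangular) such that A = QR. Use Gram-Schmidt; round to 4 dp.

Q = [[0.4082, 0.7071, 0.5774], [-0.8165, 0.0000, 0.5774], [0.4082, -0.7071, 0.5774]], R = [[2.4495, -3.6742, -0.4082], [0.0000, 2.1213, 3.5355], [0.0000, 0.0000, 1.1547]]

q_1 = a_1/‖a_1‖ = (1, -2, 1)/2.4495 = (0.4082, -0.8165, 0.4082).
r_{12} = q_1·a_2 = -3.6742.
u_2 = a_2 + 3.6742·q_1 = (1.5000, 0.0000, -1.5000).
‖u_2‖ = 2.1213, so q_2 = (0.7071, 0.0000, -0.7071).
r_{13} = q_1·a_3 = -0.4082; r_{23} = q_2·a_3 = 3.5355.
u_3 = a_3 + 0.4082·q_1 − 3.5355·q_2 = (0.6667, 0.6667, 0.6667).
‖u_3‖ = 1.1547, so q_3 = (0.5774, 0.5774, 0.5774).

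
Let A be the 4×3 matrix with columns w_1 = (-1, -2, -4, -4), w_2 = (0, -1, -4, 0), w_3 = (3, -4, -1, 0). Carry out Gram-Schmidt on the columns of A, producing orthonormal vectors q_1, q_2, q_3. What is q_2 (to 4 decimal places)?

q_2 = (0.1694, -0.0094, -0.7154, 0.6778)

w_1 = (-1, -2, -4, -4); ‖w_1‖ = 6.0828, so q_1 = (-0.1644, -0.3288, -0.6576, -0.6576).
q_1·w_2 = (-0.1644)·0 + (-0.3288)·(-1) + (-0.6576)·(-4) + (-0.6576)·0 = 2.9592.
u_2 = w_2 − 2.9592·q_1 = (0.4865, -0.0270, -2.0541, 1.9459).
‖u_2‖ = 2.8711, so q_2 = (0.1694, -0.0094, -0.7154, 0.6778).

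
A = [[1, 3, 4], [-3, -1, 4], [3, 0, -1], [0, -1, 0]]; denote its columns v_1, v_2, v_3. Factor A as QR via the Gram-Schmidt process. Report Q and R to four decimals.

Q = [[0.2294, 0.8895, 0.3429], [-0.6882, -0.0174, 0.6677], [0.6882, -0.3140, 0.5533], [0.0000, -0.3314, 0.3612]], R = [[4.3589, 1.3765, -2.5236], [0.0000, 3.0175, 3.8024], [0.0000, 0.0000, 3.4890]]

v_1 = (1, -3, 3, 0); ‖v_1‖ = 4.3589, so e_1 = (0.2294, -0.6882, 0.6882, 0.0000).
e_1·v_2 = 0.2294·3 + (-0.6882)·(-1) + 0.6882·0 + 0.0000·(-1) = 1.3765.
u_2 = v_2 − 1.3765·e_1 = (2.6842, -0.0526, -0.9474, -1.0000).
‖u_2‖ = 3.0175, so e_2 = (0.8895, -0.0174, -0.3140, -0.3314).
e_1·v_3 = 0.2294·4 + (-0.6882)·4 + 0.6882·(-1) + 0.0000·0 = -2.5236; e_2·v_3 = 0.8895·4 + (-0.0174)·4 + (-0.3140)·(-1) + (-0.3314)·0 = 3.8024.
u_3 = v_3 + 2.5236·e_1 − 3.8024·e_2 = (1.1965, 2.3295, 1.9306, 1.2601).
‖u_3‖ = 3.4890, so e_3 = (0.3429, 0.6677, 0.5533, 0.3612).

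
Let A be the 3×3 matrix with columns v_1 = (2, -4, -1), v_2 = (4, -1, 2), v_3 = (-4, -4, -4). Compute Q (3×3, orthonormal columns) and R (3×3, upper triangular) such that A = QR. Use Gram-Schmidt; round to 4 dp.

Q = [[0.4364, 0.7563, -0.4874], [-0.8729, 0.2245, -0.4332], [-0.2182, 0.6145, 0.7581]], R = [[4.5826, 2.1822, 2.6186], [0.0000, 4.0297, -6.3813], [0.0000, 0.0000, 0.6498]]

v_1 = (2, -4, -1); ‖v_1‖ = 4.5826, so q_1 = (0.4364, -0.8729, -0.2182).
q_1·v_2 = 0.4364·4 + (-0.8729)·(-1) + (-0.2182)·2 = 2.1822.
u_2 = v_2 − 2.1822·q_1 = (3.0476, 0.9048, 2.4762).
‖u_2‖ = 4.0297, so q_2 = (0.7563, 0.2245, 0.6145).
q_1·v_3 = 0.4364·(-4) + (-0.8729)·(-4) + (-0.2182)·(-4) = 2.6186; q_2·v_3 = 0.7563·(-4) + 0.2245·(-4) + 0.6145·(-4) = -6.3813.
u_3 = v_3 − 2.6186·q_1 + 6.3813·q_2 = (-0.3167, -0.2815, 0.4927).
‖u_3‖ = 0.6498, so q_3 = (-0.4874, -0.4332, 0.7581).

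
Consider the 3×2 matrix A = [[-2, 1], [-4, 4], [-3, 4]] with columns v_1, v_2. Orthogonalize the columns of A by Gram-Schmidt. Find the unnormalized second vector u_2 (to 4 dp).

v_1 = (-2, -4, -3); ‖v_1‖ = 5.3852, so q_1 = (-0.3714, -0.7428, -0.5571).
q_1·v_2 = (-0.3714)·1 + (-0.7428)·4 + (-0.5571)·4 = -5.5709.
u_2 = v_2 + 5.5709·q_1 = (-1.0690, -0.1379, 0.8966).

u_2 = (-1.0690, -0.1379, 0.8966)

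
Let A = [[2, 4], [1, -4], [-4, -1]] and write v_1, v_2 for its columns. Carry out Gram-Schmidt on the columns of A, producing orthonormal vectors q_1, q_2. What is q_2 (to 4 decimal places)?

q_1 = v_1/‖v_1‖ = (2, 1, -4)/4.5826 = (0.4364, 0.2182, -0.8729).
r_{12} = q_1·v_2 = 1.7457.
u_2 = v_2 − 1.7457·q_1 = (3.2381, -4.3810, 0.5238).
‖u_2‖ = 5.4729, so q_2 = (0.5917, -0.8005, 0.0957).

q_2 = (0.5917, -0.8005, 0.0957)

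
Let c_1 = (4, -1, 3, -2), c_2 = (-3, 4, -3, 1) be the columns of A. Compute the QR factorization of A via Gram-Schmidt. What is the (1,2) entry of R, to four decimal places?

c_1 = (4, -1, 3, -2); ‖c_1‖ = 5.4772, so e_1 = (0.7303, -0.1826, 0.5477, -0.3651).
r_{12} = e_1·c_2 = -4.9295.

r_{12} = -4.9295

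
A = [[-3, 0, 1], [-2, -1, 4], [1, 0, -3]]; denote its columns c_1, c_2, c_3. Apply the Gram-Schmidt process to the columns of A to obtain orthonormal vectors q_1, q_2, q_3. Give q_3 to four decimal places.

q_3 = (-0.3162, 0.0000, -0.9487)

c_1 = (-3, -2, 1); ‖c_1‖ = 3.7417, so q_1 = (-0.8018, -0.5345, 0.2673).
q_1·c_2 = (-0.8018)·0 + (-0.5345)·(-1) + 0.2673·0 = 0.5345.
u_2 = c_2 − 0.5345·q_1 = (0.4286, -0.7143, -0.1429).
‖u_2‖ = 0.8452, so q_2 = (0.5071, -0.8452, -0.1690).
q_1·c_3 = (-0.8018)·1 + (-0.5345)·4 + 0.2673·(-3) = -3.7417; q_2·c_3 = 0.5071·1 + (-0.8452)·4 + (-0.1690)·(-3) = -2.3664.
u_3 = c_3 + 3.7417·q_1 + 2.3664·q_2 = (-0.8000, 0.0000, -2.4000).
‖u_3‖ = 2.5298, so q_3 = (-0.3162, 0.0000, -0.9487).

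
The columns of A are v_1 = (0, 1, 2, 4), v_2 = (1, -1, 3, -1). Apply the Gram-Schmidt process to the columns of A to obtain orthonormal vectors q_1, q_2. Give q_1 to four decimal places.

v_1 = (0, 1, 2, 4); ‖v_1‖ = 4.5826, so q_1 = (0.0000, 0.2182, 0.4364, 0.8729).

q_1 = (0.0000, 0.2182, 0.4364, 0.8729)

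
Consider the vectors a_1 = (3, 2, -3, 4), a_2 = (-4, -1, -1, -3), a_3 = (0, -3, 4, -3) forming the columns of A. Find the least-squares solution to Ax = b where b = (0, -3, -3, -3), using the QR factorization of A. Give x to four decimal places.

x = (3.4826, 2.7512, 2.6020)

a_1 = (3, 2, -3, 4); ‖a_1‖ = 6.1644, so e_1 = (0.4867, 0.3244, -0.4867, 0.6489).
e_1·a_2 = 0.4867·(-4) + 0.3244·(-1) + (-0.4867)·(-1) + 0.6489·(-3) = -3.7311.
u_2 = a_2 + 3.7311·e_1 = (-2.1842, 0.2105, -2.8158, -0.5789).
‖u_2‖ = 3.6165, so e_2 = (-0.6040, 0.0582, -0.7786, -0.1601).
e_1·a_3 = 0.4867·0 + 0.3244·(-3) + (-0.4867)·4 + 0.6489·(-3) = -4.8666; e_2·a_3 = (-0.6040)·0 + 0.0582·(-3) + (-0.7786)·4 + (-0.1601)·(-3) = -2.8088.
u_3 = a_3 + 4.8666·e_1 + 2.8088·e_2 = (0.6720, -1.2575, -0.5553, -0.2918).
‖u_3‖ = 1.5577, so e_3 = (0.4314, -0.8073, -0.3565, -0.1873).
Qᵀb = (-1.4600, 2.6414, 4.0532).
Back-substitute: x_3 = 4.0532/1.5577 = 2.6020.
x_2 = (2.6414 + 2.8088·2.6020)/3.6165 = 2.7512.
x_1 = (-1.4600 + 3.7311·2.7512 + 4.8666·2.6020)/6.1644 = 3.4826.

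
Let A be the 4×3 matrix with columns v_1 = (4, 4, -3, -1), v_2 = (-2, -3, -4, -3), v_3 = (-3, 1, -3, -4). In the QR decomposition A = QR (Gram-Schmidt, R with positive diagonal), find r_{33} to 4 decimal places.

v_1 = (4, 4, -3, -1); ‖v_1‖ = 6.4807, so e_1 = (0.6172, 0.6172, -0.4629, -0.1543).
e_1·v_2 = 0.6172·(-2) + 0.6172·(-3) + (-0.4629)·(-4) + (-0.1543)·(-3) = -0.7715.
u_2 = v_2 + 0.7715·e_1 = (-1.5238, -2.5238, -4.3571, -3.1190).
‖u_2‖ = 6.1159, so e_2 = (-0.2492, -0.4127, -0.7124, -0.5100).
e_1·v_3 = 0.6172·(-3) + 0.6172·1 + (-0.4629)·(-3) + (-0.1543)·(-4) = 0.7715; e_2·v_3 = (-0.2492)·(-3) + (-0.4127)·1 + (-0.7124)·(-3) + (-0.5100)·(-4) = 4.5120.
u_3 = v_3 − 0.7715·e_1 − 4.5120·e_2 = (-2.3520, 2.3857, 0.5716, -1.5799).
r_{33} = ‖u_3‖ = 3.7479.

r_{33} = 3.7479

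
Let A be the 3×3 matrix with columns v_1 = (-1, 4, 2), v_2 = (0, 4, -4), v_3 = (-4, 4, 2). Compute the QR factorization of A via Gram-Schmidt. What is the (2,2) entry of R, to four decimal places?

r_{22} = 5.3807

v_1 = (-1, 4, 2); ‖v_1‖ = 4.5826, so q_1 = (-0.2182, 0.8729, 0.4364).
q_1·v_2 = (-0.2182)·0 + 0.8729·4 + 0.4364·(-4) = 1.7457.
u_2 = v_2 − 1.7457·q_1 = (0.3810, 2.4762, -4.7619).
r_{22} = ‖u_2‖ = 5.3807.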